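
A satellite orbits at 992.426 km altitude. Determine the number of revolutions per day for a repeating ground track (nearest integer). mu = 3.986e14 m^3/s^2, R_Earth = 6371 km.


r = 7.363426e+06 m
T = 2*pi*sqrt(r^3/mu) = 6288.2690 s = 104.8045 min
revs/day = 1440 / 104.8045 = 13.7399
Rounded: 14 revolutions per day

14 revolutions per day


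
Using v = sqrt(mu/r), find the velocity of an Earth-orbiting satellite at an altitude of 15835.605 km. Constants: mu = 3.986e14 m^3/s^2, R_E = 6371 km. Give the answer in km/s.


r = R_E + alt = 6371.0 + 15835.605 = 22206.6050 km = 2.2206605e+07 m
v = sqrt(mu/r) = sqrt(3.986e14 / 2.2206605e+07) = 4236.6985 m/s = 4.2367 km/s

4.2367 km/s


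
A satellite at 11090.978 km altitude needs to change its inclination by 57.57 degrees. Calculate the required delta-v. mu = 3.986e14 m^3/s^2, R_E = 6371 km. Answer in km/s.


r = 17461.9780 km = 1.7461978e+07 m
V = sqrt(mu/r) = 4777.7336 m/s
di = 57.57 deg = 1.0048 rad
dV = 2*V*sin(di/2) = 2*4777.7336*sin(0.502393)
dV = 4601.1891 m/s = 4.6012 km/s

4.6012 km/s


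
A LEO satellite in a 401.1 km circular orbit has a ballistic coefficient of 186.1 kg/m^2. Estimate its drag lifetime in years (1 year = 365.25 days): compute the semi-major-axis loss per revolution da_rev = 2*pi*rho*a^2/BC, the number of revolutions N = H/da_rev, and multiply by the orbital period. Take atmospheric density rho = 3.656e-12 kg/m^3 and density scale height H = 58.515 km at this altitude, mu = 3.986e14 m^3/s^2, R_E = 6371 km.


a = R_E + alt = 6772.1000 km = 6.7721e+06 m
da_rev = 2*pi*rho*a^2/BC = 2*pi*3.656e-12*(6.7721e+06)^2/186.1 = 5.660912 m per revolution
N = H/da_rev = 58515.0000 m / 5.660912 m = 10336.6736 revolutions
P = 2*pi*sqrt(a^3/mu) = 5546.2094 s
lifetime = N*P = 10336.6736 * 5546.2094 = 5.7329357e+07 s = 663.5342 days
years = 663.5342 / 365.25 = 1.8167 years

1.8167 years


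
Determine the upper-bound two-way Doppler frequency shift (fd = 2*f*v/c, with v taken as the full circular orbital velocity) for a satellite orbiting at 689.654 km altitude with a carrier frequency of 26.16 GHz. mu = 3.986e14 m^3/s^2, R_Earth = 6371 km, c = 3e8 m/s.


r = 7.060654e+06 m
v = sqrt(mu/r) = 7513.5673 m/s (worst-case radial velocity)
f = 26.16 GHz = 2.616e+10 Hz
fd = 2*f*v/c = 2*2.616e+10*7513.5673/3.0e+08
fd = 1.3103661e+06 Hz

1.3104e+06 Hz


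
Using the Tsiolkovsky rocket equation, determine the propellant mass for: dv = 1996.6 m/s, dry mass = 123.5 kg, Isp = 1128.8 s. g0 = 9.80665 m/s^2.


ve = Isp * g0 = 1128.8 * 9.80665 = 11069.746520 m/s
mass ratio = exp(dv/ve) = exp(1996.6/11069.746520) = 1.19765499
m_prop = m_dry * (mr - 1) = 123.5 * (1.19765499 - 1)
m_prop = 24.4104 kg

24.4104 kg


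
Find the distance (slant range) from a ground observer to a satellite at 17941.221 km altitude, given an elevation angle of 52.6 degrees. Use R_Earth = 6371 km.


h = 17941.221 km, el = 52.6 deg
d = -R_E*sin(el) + sqrt((R_E*sin(el))^2 + 2*R_E*h + h^2)
d = -6371.0000*sin(0.9180432) + sqrt((6371.0000*0.7944146)^2 + 2*6371.0000*17941.221 + 17941.221^2)
d = 18941.0833 km

18941.0833 km


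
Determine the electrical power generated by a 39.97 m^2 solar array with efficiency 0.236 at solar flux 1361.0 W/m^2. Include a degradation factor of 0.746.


P = area * eta * S * degradation
P = 39.97 * 0.236 * 1361.0 * 0.746
P = 9577.3003 W

9577.3003 W


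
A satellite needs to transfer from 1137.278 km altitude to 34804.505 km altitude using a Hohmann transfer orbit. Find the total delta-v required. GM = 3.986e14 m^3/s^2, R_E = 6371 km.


r1 = 7508.2780 km = 7.508278e+06 m
r2 = 41175.5050 km = 4.1175505e+07 m
dv1 = sqrt(mu/r1)*(sqrt(2*r2/(r1+r2)) - 1) = 2190.1870 m/s
dv2 = sqrt(mu/r2)*(1 - sqrt(2*r1/(r1+r2))) = 1383.3584 m/s
total dv = |dv1| + |dv2| = 2190.1870 + 1383.3584 = 3573.5454 m/s = 3.5735 km/s

3.5735 km/s


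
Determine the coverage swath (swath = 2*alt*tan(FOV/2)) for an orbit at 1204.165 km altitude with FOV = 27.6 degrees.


FOV = 27.6 deg = 0.4817109 rad
swath = 2 * alt * tan(FOV/2) = 2 * 1204.165 * tan(0.2408554)
swath = 2 * 1204.165 * 0.2456236
swath = 591.5426 km

591.5426 km


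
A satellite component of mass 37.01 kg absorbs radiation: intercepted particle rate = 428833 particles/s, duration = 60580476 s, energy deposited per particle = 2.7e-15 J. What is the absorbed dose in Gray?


Total energy deposited = rate * time * E_per
  = 428833 * 60580476 * 2.7e-15 = 0.07014305 J
Dose = E_total / mass = 0.07014305 / 37.01
Dose = 0.001895246 Gy

0.0019 Gy


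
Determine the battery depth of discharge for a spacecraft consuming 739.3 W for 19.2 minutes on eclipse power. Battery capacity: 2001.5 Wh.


E_used = P * t / 60 = 739.3 * 19.2 / 60 = 236.5760 Wh
DOD = E_used / E_total * 100 = 236.5760 / 2001.5 * 100
DOD = 11.8199 %

11.8199 %


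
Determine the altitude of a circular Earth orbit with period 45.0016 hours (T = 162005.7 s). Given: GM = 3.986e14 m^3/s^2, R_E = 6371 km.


T = 162005.7 s
r = (mu*T^2/(4*pi^2))^(1/3) = (3.986e14 * 162005.7^2 / (4*pi^2))^(1/3)
r = 6.4231202e+07 m = 64231.2020 km
alt = r - R_E = 64231.2020 - 6371 = 57860.2020 km

57860.2020 km


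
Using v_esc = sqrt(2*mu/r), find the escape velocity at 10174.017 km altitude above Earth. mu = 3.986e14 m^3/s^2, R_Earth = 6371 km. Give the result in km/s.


r = 6371.0 + 10174.017 = 16545.0170 km = 1.6545017e+07 m
v_esc = sqrt(2*mu/r) = sqrt(2*3.986e14 / 1.6545017e+07)
v_esc = 6941.4474 m/s = 6.9414 km/s

6.9414 km/s


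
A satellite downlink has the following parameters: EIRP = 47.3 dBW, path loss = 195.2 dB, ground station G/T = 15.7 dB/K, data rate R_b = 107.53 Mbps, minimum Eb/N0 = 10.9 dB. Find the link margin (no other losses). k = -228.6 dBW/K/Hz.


C/N0 = EIRP - FSPL + G/T - k = 47.3 - 195.2 + 15.7 - (-228.6)
C/N0 = 96.4000 dB-Hz
R_b = 107.53 Mbps = 1.0753e+08 bps -> 10*log10(R_b) = 80.3153 dB-Hz
Eb/N0 = C/N0 - 10*log10(R_b) = 96.4000 - 80.3153 = 16.0847 dB
Margin = Eb/N0 - Eb/N0_req = 16.0847 - 10.9 = 5.1847 dB (link closes)

5.1847 dB


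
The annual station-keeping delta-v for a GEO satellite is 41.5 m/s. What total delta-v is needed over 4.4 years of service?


dV = rate * years = 41.5 * 4.4
dV = 182.6000 m/s

182.6000 m/s


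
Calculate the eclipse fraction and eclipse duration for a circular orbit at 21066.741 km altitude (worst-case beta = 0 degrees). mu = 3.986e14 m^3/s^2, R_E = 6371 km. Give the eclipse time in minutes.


r = 27437.7410 km
T = 753.8458 min
Eclipse fraction = arcsin(R_E/r)/pi = arcsin(6371.0000/27437.7410)/pi
= arcsin(0.2321984)/pi = 0.07459187
Eclipse duration = 0.07459187 * 753.8458 = 56.2308 min

56.2308 minutes


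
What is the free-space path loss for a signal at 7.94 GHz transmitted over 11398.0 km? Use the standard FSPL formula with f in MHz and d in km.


f = 7.94 GHz = 7940.0000 MHz
d = 11398.0 km
FSPL = 32.44 + 20*log10(7940.0000) + 20*log10(11398.0)
FSPL = 32.44 + 77.9964 + 81.1366
FSPL = 191.5730 dB

191.5730 dB


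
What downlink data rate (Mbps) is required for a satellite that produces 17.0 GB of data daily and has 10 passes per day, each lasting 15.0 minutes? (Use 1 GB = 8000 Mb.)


total contact time = 10 * 15.0 * 60 = 9000.0000 s
data = 17.0 GB = 136000.0000 Mb
rate = 136000.0000 / 9000.0000 = 15.1111 Mbps

15.1111 Mbps


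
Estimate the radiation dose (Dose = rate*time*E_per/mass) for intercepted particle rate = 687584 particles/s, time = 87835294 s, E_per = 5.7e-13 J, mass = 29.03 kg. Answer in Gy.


Total energy deposited = rate * time * E_per
  = 687584 * 87835294 * 5.7e-13 = 34.4247 J
Dose = E_total / mass = 34.4247 / 29.03
Dose = 1.1858 Gy

1.1858 Gy


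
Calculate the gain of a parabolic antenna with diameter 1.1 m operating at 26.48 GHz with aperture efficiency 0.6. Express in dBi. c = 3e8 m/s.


lambda = c/f = 3e8 / 2.648e+10 = 0.01132931 m
G = eta*(pi*D/lambda)^2 = 0.6*(pi*1.1/0.01132931)^2
G = 55825.1397 (linear)
G = 10*log10(55825.1397) = 47.4683 dBi

47.4683 dBi


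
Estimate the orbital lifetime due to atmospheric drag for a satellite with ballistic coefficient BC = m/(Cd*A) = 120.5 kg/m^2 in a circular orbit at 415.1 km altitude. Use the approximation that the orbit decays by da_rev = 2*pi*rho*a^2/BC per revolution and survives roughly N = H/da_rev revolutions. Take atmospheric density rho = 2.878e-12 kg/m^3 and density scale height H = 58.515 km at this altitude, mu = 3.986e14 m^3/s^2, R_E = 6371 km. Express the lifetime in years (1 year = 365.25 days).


a = R_E + alt = 6786.1000 km = 6.7861e+06 m
da_rev = 2*pi*rho*a^2/BC = 2*pi*2.878e-12*(6.7861e+06)^2/120.5 = 6.910733 m per revolution
N = H/da_rev = 58515.0000 m / 6.910733 m = 8467.2638 revolutions
P = 2*pi*sqrt(a^3/mu) = 5563.4169 s
lifetime = N*P = 8467.2638 * 5563.4169 = 4.7106918e+07 s = 545.2190 days
years = 545.2190 / 365.25 = 1.4927 years

1.4927 years


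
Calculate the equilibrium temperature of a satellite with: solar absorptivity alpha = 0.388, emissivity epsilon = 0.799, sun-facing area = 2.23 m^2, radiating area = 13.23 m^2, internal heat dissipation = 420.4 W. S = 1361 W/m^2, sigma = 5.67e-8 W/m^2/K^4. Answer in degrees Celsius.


Numerator = alpha*S*A_sun + Q_int = 0.388*1361*2.23 + 420.4 = 1597.9916 W
Denominator = eps*sigma*A_rad = 0.799*5.67e-8*13.23 = 5.9936266e-07 W/K^4
T^4 = 2.6661515e+09 K^4
T = 227.2329 K = -45.9171 C

-45.9171 degrees Celsius


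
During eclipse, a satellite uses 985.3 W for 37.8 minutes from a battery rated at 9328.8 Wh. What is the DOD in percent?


E_used = P * t / 60 = 985.3 * 37.8 / 60 = 620.7390 Wh
DOD = E_used / E_total * 100 = 620.7390 / 9328.8 * 100
DOD = 6.6540 %

6.6540 %


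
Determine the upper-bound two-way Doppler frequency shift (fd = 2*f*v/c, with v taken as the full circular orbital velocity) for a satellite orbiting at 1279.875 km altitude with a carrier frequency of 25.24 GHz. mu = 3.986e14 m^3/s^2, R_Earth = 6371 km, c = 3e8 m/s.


r = 7.650875e+06 m
v = sqrt(mu/r) = 7217.9371 m/s (worst-case radial velocity)
f = 25.24 GHz = 2.524e+10 Hz
fd = 2*f*v/c = 2*2.524e+10*7217.9371/3.0e+08
fd = 1.2145382e+06 Hz

1.2145e+06 Hz


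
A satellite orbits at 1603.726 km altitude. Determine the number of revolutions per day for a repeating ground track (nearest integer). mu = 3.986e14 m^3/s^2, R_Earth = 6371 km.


r = 7.974726e+06 m
T = 2*pi*sqrt(r^3/mu) = 7087.3663 s = 118.1228 min
revs/day = 1440 / 118.1228 = 12.1907
Rounded: 12 revolutions per day

12 revolutions per day


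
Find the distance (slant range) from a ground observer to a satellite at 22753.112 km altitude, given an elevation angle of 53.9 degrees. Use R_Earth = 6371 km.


h = 22753.112 km, el = 53.9 deg
d = -R_E*sin(el) + sqrt((R_E*sin(el))^2 + 2*R_E*h + h^2)
d = -6371.0000*sin(0.9407325) + sqrt((6371.0000*0.8079899)^2 + 2*6371.0000*22753.112 + 22753.112^2)
d = 23733.4860 km

23733.4860 km


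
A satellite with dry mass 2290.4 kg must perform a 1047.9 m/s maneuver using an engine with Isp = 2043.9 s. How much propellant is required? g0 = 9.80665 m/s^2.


ve = Isp * g0 = 2043.9 * 9.80665 = 20043.811935 m/s
mass ratio = exp(dv/ve) = exp(1047.9/20043.811935) = 1.05367123
m_prop = m_dry * (mr - 1) = 2290.4 * (1.05367123 - 1)
m_prop = 122.9286 kg

122.9286 kg


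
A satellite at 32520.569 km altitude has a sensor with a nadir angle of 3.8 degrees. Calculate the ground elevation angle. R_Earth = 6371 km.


r = R_E + alt = 38891.5690 km
Law of sines in the satellite / Earth-center / ground-point triangle:
  sin(nadir)/R_E = sin(90 + el)/r  =>  cos(el) = (r/R_E)*sin(nadir)
cos(el) = (38891.5690 / 6371.0000) * sin(3.8 deg) = 0.4045669
el = arccos(0.4045669) = 66.1360 deg
(Earth-central angle = 90 - nadir - el = 20.0640 deg)

66.1360 degrees


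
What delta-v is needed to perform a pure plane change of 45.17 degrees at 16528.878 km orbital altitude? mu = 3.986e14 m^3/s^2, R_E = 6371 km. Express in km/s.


r = 22899.8780 km = 2.2899878e+07 m
V = sqrt(mu/r) = 4172.0746 m/s
di = 45.17 deg = 0.7883652 rad
dV = 2*V*sin(di/2) = 2*4172.0746*sin(0.3941826)
dV = 3204.6006 m/s = 3.2046 km/s

3.2046 km/s


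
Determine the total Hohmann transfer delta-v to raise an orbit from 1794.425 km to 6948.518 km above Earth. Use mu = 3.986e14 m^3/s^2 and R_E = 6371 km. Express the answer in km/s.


r1 = 8165.4250 km = 8.165425e+06 m
r2 = 13319.5180 km = 1.3319518e+07 m
dv1 = sqrt(mu/r1)*(sqrt(2*r2/(r1+r2)) - 1) = 793.0381 m/s
dv2 = sqrt(mu/r2)*(1 - sqrt(2*r1/(r1+r2))) = 701.0895 m/s
total dv = |dv1| + |dv2| = 793.0381 + 701.0895 = 1494.1276 m/s = 1.4941 km/s

1.4941 km/s


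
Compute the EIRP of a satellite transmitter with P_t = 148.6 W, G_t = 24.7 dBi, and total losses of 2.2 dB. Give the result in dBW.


Pt = 148.6 W = 21.7202 dBW
EIRP = Pt_dBW + Gt - losses = 21.7202 + 24.7 - 2.2 = 44.2202 dBW

44.2202 dBW


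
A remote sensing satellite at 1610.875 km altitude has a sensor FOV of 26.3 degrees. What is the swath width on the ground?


FOV = 26.3 deg = 0.4590216 rad
swath = 2 * alt * tan(FOV/2) = 2 * 1610.875 * tan(0.2295108)
swath = 2 * 1610.875 * 0.2336274
swath = 752.6891 km

752.6891 km


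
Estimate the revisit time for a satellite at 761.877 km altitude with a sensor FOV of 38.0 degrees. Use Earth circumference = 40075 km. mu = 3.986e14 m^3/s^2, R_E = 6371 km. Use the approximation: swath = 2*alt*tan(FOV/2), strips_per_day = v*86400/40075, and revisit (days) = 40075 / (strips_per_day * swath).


swath = 2*761.877*tan(0.3316126) = 524.6706 km
v = sqrt(mu/r) = 7475.4317 m/s = 7.4754 km/s
strips/day = v*86400/40075 = 7.4754*86400/40075 = 16.1167
coverage/day = strips * swath = 16.1167 * 524.6706 = 8455.9655 km
revisit = 40075 / 8455.9655 = 4.7393 days

4.7393 days


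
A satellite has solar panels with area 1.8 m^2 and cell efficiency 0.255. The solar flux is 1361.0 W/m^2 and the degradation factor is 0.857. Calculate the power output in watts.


P = area * eta * S * degradation
P = 1.8 * 0.255 * 1361.0 * 0.857
P = 535.3670 W

535.3670 W


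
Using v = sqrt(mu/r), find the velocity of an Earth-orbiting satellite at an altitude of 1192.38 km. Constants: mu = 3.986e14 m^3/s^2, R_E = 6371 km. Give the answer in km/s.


r = R_E + alt = 6371.0 + 1192.38 = 7563.3800 km = 7.56338e+06 m
v = sqrt(mu/r) = sqrt(3.986e14 / 7.56338e+06) = 7259.5665 m/s = 7.2596 km/s

7.2596 km/s


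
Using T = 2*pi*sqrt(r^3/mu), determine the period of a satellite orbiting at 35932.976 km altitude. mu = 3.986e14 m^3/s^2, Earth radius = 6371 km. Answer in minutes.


r = 42303.9760 km = 4.2303976e+07 m
T = 2*pi*sqrt(r^3/mu) = 2*pi*sqrt(7.5708312e+22 / 3.986e14)
T = 86593.0430 s = 1443.2174 min

1443.2174 minutes


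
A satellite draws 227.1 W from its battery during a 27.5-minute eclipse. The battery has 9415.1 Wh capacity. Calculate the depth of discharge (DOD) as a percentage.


E_used = P * t / 60 = 227.1 * 27.5 / 60 = 104.0875 Wh
DOD = E_used / E_total * 100 = 104.0875 / 9415.1 * 100
DOD = 1.1055 %

1.1055 %


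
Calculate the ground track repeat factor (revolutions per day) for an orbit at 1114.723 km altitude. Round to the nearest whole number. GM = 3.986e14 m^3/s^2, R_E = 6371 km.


r = 7.485723e+06 m
T = 2*pi*sqrt(r^3/mu) = 6445.5777 s = 107.4263 min
revs/day = 1440 / 107.4263 = 13.4045
Rounded: 13 revolutions per day

13 revolutions per day


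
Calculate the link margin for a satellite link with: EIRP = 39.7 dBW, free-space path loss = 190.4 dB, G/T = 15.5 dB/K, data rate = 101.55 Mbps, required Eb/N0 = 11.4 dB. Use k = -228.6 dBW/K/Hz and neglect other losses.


C/N0 = EIRP - FSPL + G/T - k = 39.7 - 190.4 + 15.5 - (-228.6)
C/N0 = 93.4000 dB-Hz
R_b = 101.55 Mbps = 1.0155e+08 bps -> 10*log10(R_b) = 80.0668 dB-Hz
Eb/N0 = C/N0 - 10*log10(R_b) = 93.4000 - 80.0668 = 13.3332 dB
Margin = Eb/N0 - Eb/N0_req = 13.3332 - 11.4 = 1.9332 dB (link closes)

1.9332 dB


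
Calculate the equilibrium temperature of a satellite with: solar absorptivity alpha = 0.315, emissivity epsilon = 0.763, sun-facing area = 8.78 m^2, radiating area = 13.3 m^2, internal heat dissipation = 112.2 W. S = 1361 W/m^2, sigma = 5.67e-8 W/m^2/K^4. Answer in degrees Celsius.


Numerator = alpha*S*A_sun + Q_int = 0.315*1361*8.78 + 112.2 = 3876.3177 W
Denominator = eps*sigma*A_rad = 0.763*5.67e-8*13.3 = 5.7538593e-07 W/K^4
T^4 = 6.7369004e+09 K^4
T = 286.4937 K = 13.3437 C

13.3437 degrees Celsius


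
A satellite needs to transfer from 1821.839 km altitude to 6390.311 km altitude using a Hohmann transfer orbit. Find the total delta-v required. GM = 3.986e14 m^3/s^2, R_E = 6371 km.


r1 = 8192.8390 km = 8.192839e+06 m
r2 = 12761.3110 km = 1.2761311e+07 m
dv1 = sqrt(mu/r1)*(sqrt(2*r2/(r1+r2)) - 1) = 722.9043 m/s
dv2 = sqrt(mu/r2)*(1 - sqrt(2*r1/(r1+r2))) = 646.6556 m/s
total dv = |dv1| + |dv2| = 722.9043 + 646.6556 = 1369.5599 m/s = 1.3696 km/s

1.3696 km/s


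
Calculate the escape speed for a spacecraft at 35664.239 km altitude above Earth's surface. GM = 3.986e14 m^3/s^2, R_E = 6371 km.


r = 6371.0 + 35664.239 = 42035.2390 km = 4.2035239e+07 m
v_esc = sqrt(2*mu/r) = sqrt(2*3.986e14 / 4.2035239e+07)
v_esc = 4354.8869 m/s = 4.3549 km/s

4.3549 km/s


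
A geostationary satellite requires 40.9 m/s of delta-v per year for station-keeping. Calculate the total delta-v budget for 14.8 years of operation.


dV = rate * years = 40.9 * 14.8
dV = 605.3200 m/s

605.3200 m/s


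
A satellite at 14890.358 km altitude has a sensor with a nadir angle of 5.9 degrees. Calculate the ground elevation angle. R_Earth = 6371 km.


r = R_E + alt = 21261.3580 km
Law of sines in the satellite / Earth-center / ground-point triangle:
  sin(nadir)/R_E = sin(90 + el)/r  =>  cos(el) = (r/R_E)*sin(nadir)
cos(el) = (21261.3580 / 6371.0000) * sin(5.9 deg) = 0.3430402
el = arccos(0.3430402) = 69.9378 deg
(Earth-central angle = 90 - nadir - el = 14.1622 deg)

69.9378 degrees


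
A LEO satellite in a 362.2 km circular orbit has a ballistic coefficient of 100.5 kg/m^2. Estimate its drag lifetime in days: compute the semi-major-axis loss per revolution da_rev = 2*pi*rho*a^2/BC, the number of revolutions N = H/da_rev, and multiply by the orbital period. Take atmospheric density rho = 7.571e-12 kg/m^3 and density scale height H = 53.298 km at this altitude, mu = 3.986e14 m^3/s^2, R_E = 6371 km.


a = R_E + alt = 6733.2000 km = 6.7332e+06 m
da_rev = 2*pi*rho*a^2/BC = 2*pi*7.571e-12*(6.7332e+06)^2/100.5 = 21.459030 m per revolution
N = H/da_rev = 53298.0000 m / 21.459030 m = 2483.7097 revolutions
P = 2*pi*sqrt(a^3/mu) = 5498.4907 s
lifetime = N*P = 2483.7097 * 5498.4907 = 1.3656655e+07 s = 158.0631 days

158.0631 days


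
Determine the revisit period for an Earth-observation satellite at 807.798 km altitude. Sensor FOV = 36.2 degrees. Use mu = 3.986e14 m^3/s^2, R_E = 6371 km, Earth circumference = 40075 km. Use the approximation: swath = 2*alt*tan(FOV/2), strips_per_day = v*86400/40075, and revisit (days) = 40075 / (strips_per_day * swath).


swath = 2*807.798*tan(0.3159046) = 528.0582 km
v = sqrt(mu/r) = 7451.4841 m/s = 7.4515 km/s
strips/day = v*86400/40075 = 7.4515*86400/40075 = 16.0651
coverage/day = strips * swath = 16.0651 * 528.0582 = 8483.2987 km
revisit = 40075 / 8483.2987 = 4.7240 days

4.7240 days


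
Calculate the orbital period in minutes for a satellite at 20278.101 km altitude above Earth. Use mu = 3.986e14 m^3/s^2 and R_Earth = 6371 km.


r = 26649.1010 km = 2.6649101e+07 m
T = 2*pi*sqrt(r^3/mu) = 2*pi*sqrt(1.8925514e+22 / 3.986e14)
T = 43294.7330 s = 721.5789 min

721.5789 minutes


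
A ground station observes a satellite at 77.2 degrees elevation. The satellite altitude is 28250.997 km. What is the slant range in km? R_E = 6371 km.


h = 28250.997 km, el = 77.2 deg
d = -R_E*sin(el) + sqrt((R_E*sin(el))^2 + 2*R_E*h + h^2)
d = -6371.0000*sin(1.3474) + sqrt((6371.0000*0.9751494)^2 + 2*6371.0000*28250.997 + 28250.997^2)
d = 28380.5365 km

28380.5365 km


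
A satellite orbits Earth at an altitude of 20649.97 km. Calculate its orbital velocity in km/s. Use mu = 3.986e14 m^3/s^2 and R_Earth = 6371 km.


r = R_E + alt = 6371.0 + 20649.97 = 27020.9700 km = 2.702097e+07 m
v = sqrt(mu/r) = sqrt(3.986e14 / 2.702097e+07) = 3840.7689 m/s = 3.8408 km/s

3.8408 km/s


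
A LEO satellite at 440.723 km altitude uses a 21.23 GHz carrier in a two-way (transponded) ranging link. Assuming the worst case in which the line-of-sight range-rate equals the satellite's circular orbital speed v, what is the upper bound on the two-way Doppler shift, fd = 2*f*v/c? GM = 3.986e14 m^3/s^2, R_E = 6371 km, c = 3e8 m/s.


r = 6.811723e+06 m
v = sqrt(mu/r) = 7649.6252 m/s (worst-case radial velocity)
f = 21.23 GHz = 2.123e+10 Hz
fd = 2*f*v/c = 2*2.123e+10*7649.6252/3.0e+08
fd = 1.082677e+06 Hz

1.0827e+06 Hz


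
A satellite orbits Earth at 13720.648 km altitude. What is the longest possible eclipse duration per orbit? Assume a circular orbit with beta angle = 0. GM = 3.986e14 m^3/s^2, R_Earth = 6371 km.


r = 20091.6480 km
T = 472.3711 min
Eclipse fraction = arcsin(R_E/r)/pi = arcsin(6371.0000/20091.6480)/pi
= arcsin(0.3170969)/pi = 0.1027081
Eclipse duration = 0.1027081 * 472.3711 = 48.5163 min

48.5163 minutes


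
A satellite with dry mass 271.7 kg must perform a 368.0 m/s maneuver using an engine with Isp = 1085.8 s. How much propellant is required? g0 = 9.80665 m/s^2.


ve = Isp * g0 = 1085.8 * 9.80665 = 10648.060570 m/s
mass ratio = exp(dv/ve) = exp(368.0/10648.060570) = 1.03516443
m_prop = m_dry * (mr - 1) = 271.7 * (1.03516443 - 1)
m_prop = 9.5542 kg

9.5542 kg


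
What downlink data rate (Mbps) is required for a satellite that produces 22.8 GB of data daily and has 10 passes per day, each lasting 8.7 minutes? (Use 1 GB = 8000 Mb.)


total contact time = 10 * 8.7 * 60 = 5220.0000 s
data = 22.8 GB = 182400.0000 Mb
rate = 182400.0000 / 5220.0000 = 34.9425 Mbps

34.9425 Mbps


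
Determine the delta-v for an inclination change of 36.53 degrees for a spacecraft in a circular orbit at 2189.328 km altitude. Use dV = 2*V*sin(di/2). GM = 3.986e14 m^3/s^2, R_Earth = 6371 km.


r = 8560.3280 km = 8.560328e+06 m
V = sqrt(mu/r) = 6823.7553 m/s
di = 36.53 deg = 0.6375688 rad
dV = 2*V*sin(di/2) = 2*6823.7553*sin(0.3187844)
dV = 4277.2994 m/s = 4.2773 km/s

4.2773 km/s


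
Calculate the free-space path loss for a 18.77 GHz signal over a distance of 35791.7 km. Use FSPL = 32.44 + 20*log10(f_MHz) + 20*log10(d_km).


f = 18.77 GHz = 18770.0000 MHz
d = 35791.7 km
FSPL = 32.44 + 20*log10(18770.0000) + 20*log10(35791.7)
FSPL = 32.44 + 85.4693 + 91.0756
FSPL = 208.9849 dB

208.9849 dB


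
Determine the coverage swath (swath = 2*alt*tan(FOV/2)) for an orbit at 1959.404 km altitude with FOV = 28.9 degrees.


FOV = 28.9 deg = 0.5044002 rad
swath = 2 * alt * tan(FOV/2) = 2 * 1959.404 * tan(0.2522001)
swath = 2 * 1959.404 * 0.2576868
swath = 1009.8249 km

1009.8249 km


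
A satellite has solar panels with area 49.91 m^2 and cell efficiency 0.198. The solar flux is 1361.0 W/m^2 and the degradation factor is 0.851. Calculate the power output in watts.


P = area * eta * S * degradation
P = 49.91 * 0.198 * 1361.0 * 0.851
P = 11445.6496 W

11445.6496 W


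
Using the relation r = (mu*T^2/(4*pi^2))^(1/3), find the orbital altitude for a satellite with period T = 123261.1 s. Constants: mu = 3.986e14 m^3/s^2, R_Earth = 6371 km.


T = 123261.1 s
r = (mu*T^2/(4*pi^2))^(1/3) = (3.986e14 * 123261.1^2 / (4*pi^2))^(1/3)
r = 5.3531557e+07 m = 53531.5574 km
alt = r - R_E = 53531.5574 - 6371 = 47160.5574 km

47160.5574 km


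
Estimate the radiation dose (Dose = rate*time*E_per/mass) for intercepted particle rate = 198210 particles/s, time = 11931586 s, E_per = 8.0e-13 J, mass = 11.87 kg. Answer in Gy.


Total energy deposited = rate * time * E_per
  = 198210 * 11931586 * 8.0e-13 = 1.8920 J
Dose = E_total / mass = 1.8920 / 11.87
Dose = 0.1593907 Gy

0.1594 Gy


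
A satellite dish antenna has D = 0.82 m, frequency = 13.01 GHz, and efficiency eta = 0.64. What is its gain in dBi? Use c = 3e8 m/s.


lambda = c/f = 3e8 / 1.301e+10 = 0.02305919 m
G = eta*(pi*D/lambda)^2 = 0.64*(pi*0.82/0.02305919)^2
G = 7987.6588 (linear)
G = 10*log10(7987.6588) = 39.0242 dBi

39.0242 dBi


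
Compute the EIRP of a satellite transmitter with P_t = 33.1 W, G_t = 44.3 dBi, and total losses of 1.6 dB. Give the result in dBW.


Pt = 33.1 W = 15.1983 dBW
EIRP = Pt_dBW + Gt - losses = 15.1983 + 44.3 - 1.6 = 57.8983 dBW

57.8983 dBW


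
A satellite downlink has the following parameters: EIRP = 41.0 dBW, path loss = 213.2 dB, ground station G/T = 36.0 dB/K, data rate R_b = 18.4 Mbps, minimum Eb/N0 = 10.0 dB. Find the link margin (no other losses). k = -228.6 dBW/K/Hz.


C/N0 = EIRP - FSPL + G/T - k = 41.0 - 213.2 + 36.0 - (-228.6)
C/N0 = 92.4000 dB-Hz
R_b = 18.4 Mbps = 1.84e+07 bps -> 10*log10(R_b) = 72.6482 dB-Hz
Eb/N0 = C/N0 - 10*log10(R_b) = 92.4000 - 72.6482 = 19.7518 dB
Margin = Eb/N0 - Eb/N0_req = 19.7518 - 10.0 = 9.7518 dB (link closes)

9.7518 dB


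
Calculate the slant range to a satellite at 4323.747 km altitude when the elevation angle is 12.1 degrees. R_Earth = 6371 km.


h = 4323.747 km, el = 12.1 deg
d = -R_E*sin(el) + sqrt((R_E*sin(el))^2 + 2*R_E*h + h^2)
d = -6371.0000*sin(0.2111848) + sqrt((6371.0000*0.2096186)^2 + 2*6371.0000*4323.747 + 4323.747^2)
d = 7357.7059 km

7357.7059 km


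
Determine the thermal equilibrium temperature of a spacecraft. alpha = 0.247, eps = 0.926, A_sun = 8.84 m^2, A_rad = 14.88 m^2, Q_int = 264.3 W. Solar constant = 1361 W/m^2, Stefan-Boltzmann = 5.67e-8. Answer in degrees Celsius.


Numerator = alpha*S*A_sun + Q_int = 0.247*1361*8.84 + 264.3 = 3236.0163 W
Denominator = eps*sigma*A_rad = 0.926*5.67e-8*14.88 = 7.812625e-07 W/K^4
T^4 = 4.1420346e+09 K^4
T = 253.6900 K = -19.4600 C

-19.4600 degrees Celsius


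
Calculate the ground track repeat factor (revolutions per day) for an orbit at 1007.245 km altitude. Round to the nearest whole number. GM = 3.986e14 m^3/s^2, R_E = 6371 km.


r = 7.378245e+06 m
T = 2*pi*sqrt(r^3/mu) = 6307.2614 s = 105.1210 min
revs/day = 1440 / 105.1210 = 13.6985
Rounded: 14 revolutions per day

14 revolutions per day


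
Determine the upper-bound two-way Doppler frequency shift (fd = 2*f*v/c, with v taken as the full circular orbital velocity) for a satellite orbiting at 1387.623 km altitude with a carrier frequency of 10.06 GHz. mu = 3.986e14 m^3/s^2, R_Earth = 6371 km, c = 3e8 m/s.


r = 7.758623e+06 m
v = sqrt(mu/r) = 7167.6423 m/s (worst-case radial velocity)
f = 10.06 GHz = 1.006e+10 Hz
fd = 2*f*v/c = 2*1.006e+10*7167.6423/3.0e+08
fd = 480709.8754 Hz

480709.8754 Hz


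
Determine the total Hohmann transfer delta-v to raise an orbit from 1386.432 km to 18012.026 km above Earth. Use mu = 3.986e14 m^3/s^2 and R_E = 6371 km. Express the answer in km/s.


r1 = 7757.4320 km = 7.757432e+06 m
r2 = 24383.0260 km = 2.4383026e+07 m
dv1 = sqrt(mu/r1)*(sqrt(2*r2/(r1+r2)) - 1) = 1661.4359 m/s
dv2 = sqrt(mu/r2)*(1 - sqrt(2*r1/(r1+r2))) = 1234.0602 m/s
total dv = |dv1| + |dv2| = 1661.4359 + 1234.0602 = 2895.4962 m/s = 2.8955 km/s

2.8955 km/s


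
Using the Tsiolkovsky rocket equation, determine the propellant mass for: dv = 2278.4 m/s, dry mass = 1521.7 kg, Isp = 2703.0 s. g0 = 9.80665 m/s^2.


ve = Isp * g0 = 2703.0 * 9.80665 = 26507.374950 m/s
mass ratio = exp(dv/ve) = exp(2278.4/26507.374950) = 1.08975559
m_prop = m_dry * (mr - 1) = 1521.7 * (1.08975559 - 1)
m_prop = 136.5811 kg

136.5811 kg


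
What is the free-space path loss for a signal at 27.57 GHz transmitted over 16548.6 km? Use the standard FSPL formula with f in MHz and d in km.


f = 27.57 GHz = 27570.0000 MHz
d = 16548.6 km
FSPL = 32.44 + 20*log10(27570.0000) + 20*log10(16548.6)
FSPL = 32.44 + 88.8087 + 84.3752
FSPL = 205.6240 dB

205.6240 dB


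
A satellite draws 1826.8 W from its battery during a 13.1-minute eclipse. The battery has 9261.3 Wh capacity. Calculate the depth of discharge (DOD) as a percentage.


E_used = P * t / 60 = 1826.8 * 13.1 / 60 = 398.8513 Wh
DOD = E_used / E_total * 100 = 398.8513 / 9261.3 * 100
DOD = 4.3066 %

4.3066 %


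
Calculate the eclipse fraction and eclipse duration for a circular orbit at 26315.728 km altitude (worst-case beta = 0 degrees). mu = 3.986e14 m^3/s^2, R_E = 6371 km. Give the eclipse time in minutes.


r = 32686.7280 km
T = 980.2055 min
Eclipse fraction = arcsin(R_E/r)/pi = arcsin(6371.0000/32686.7280)/pi
= arcsin(0.1949109)/pi = 0.06244177
Eclipse duration = 0.06244177 * 980.2055 = 61.2058 min

61.2058 minutes


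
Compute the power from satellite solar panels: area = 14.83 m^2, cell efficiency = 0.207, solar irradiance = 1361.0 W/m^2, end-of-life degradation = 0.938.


P = area * eta * S * degradation
P = 14.83 * 0.207 * 1361.0 * 0.938
P = 3918.9747 W

3918.9747 W


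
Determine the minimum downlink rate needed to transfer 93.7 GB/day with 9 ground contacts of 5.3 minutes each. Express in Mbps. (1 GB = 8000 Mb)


total contact time = 9 * 5.3 * 60 = 2862.0000 s
data = 93.7 GB = 749600.0000 Mb
rate = 749600.0000 / 2862.0000 = 261.9147 Mbps

261.9147 Mbps


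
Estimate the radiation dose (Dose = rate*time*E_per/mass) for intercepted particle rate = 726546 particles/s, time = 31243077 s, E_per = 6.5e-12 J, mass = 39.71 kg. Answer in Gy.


Total energy deposited = rate * time * E_per
  = 726546 * 31243077 * 6.5e-12 = 147.5470 J
Dose = E_total / mass = 147.5470 / 39.71
Dose = 3.7156 Gy

3.7156 Gy


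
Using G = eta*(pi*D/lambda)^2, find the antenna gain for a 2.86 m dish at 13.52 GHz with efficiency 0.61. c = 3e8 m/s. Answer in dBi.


lambda = c/f = 3e8 / 1.352e+10 = 0.02218935 m
G = eta*(pi*D/lambda)^2 = 0.61*(pi*2.86/0.02218935)^2
G = 100016.6998 (linear)
G = 10*log10(100016.6998) = 50.0007 dBi

50.0007 dBi


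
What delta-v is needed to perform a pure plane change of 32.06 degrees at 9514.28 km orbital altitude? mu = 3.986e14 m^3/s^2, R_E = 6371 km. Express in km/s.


r = 15885.2800 km = 1.588528e+07 m
V = sqrt(mu/r) = 5009.2327 m/s
di = 32.06 deg = 0.5595526 rad
dV = 2*V*sin(di/2) = 2*5009.2327*sin(0.2797763)
dV = 2766.5054 m/s = 2.7665 km/s

2.7665 km/s


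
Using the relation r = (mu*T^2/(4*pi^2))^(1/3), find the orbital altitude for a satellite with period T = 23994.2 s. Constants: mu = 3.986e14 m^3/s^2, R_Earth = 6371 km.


T = 23994.2 s
r = (mu*T^2/(4*pi^2))^(1/3) = (3.986e14 * 23994.2^2 / (4*pi^2))^(1/3)
r = 1.798029e+07 m = 17980.2904 km
alt = r - R_E = 17980.2904 - 6371 = 11609.2904 km

11609.2904 km


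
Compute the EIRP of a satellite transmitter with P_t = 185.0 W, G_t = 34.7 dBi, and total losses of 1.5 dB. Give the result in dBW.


Pt = 185.0 W = 22.6717 dBW
EIRP = Pt_dBW + Gt - losses = 22.6717 + 34.7 - 1.5 = 55.8717 dBW

55.8717 dBW


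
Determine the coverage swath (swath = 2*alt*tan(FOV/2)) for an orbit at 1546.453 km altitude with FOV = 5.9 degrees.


FOV = 5.9 deg = 0.1029744 rad
swath = 2 * alt * tan(FOV/2) = 2 * 1546.453 * tan(0.05148721)
swath = 2 * 1546.453 * 0.05153276
swath = 159.3860 km

159.3860 km


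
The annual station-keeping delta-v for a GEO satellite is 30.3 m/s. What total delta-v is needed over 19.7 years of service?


dV = rate * years = 30.3 * 19.7
dV = 596.9100 m/s

596.9100 m/s


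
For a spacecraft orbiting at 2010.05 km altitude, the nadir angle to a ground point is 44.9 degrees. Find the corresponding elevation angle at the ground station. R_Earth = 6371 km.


r = R_E + alt = 8381.0500 km
Law of sines in the satellite / Earth-center / ground-point triangle:
  sin(nadir)/R_E = sin(90 + el)/r  =>  cos(el) = (r/R_E)*sin(nadir)
cos(el) = (8381.0500 / 6371.0000) * sin(44.9 deg) = 0.928574
el = arccos(0.928574) = 21.7864 deg
(Earth-central angle = 90 - nadir - el = 23.3136 deg)

21.7864 degrees


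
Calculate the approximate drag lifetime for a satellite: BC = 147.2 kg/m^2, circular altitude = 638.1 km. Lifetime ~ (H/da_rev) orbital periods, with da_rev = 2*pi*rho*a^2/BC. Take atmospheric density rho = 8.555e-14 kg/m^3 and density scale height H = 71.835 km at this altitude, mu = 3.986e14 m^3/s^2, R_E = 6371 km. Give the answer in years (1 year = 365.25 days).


a = R_E + alt = 7009.1000 km = 7.0091e+06 m
da_rev = 2*pi*rho*a^2/BC = 2*pi*8.555e-14*(7.0091e+06)^2/147.2 = 0.179397582 m per revolution
N = H/da_rev = 71835.0000 m / 0.179397582 m = 400423.4577 revolutions
P = 2*pi*sqrt(a^3/mu) = 5839.8892 s
lifetime = N*P = 400423.4577 * 5839.8892 = 2.3384286e+09 s = 27065.1460 days
years = 27065.1460 / 365.25 = 74.1003 years

74.1003 years


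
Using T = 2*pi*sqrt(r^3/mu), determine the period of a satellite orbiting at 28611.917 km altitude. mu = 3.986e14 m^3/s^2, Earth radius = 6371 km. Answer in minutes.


r = 34982.9170 km = 3.4982917e+07 m
T = 2*pi*sqrt(r^3/mu) = 2*pi*sqrt(4.2812251e+22 / 3.986e14)
T = 65117.1299 s = 1085.2855 min

1085.2855 minutes


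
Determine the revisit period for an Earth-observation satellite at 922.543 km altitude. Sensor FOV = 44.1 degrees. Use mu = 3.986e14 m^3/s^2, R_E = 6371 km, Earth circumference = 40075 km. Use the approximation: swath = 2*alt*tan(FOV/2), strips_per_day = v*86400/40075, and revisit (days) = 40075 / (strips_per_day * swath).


swath = 2*922.543*tan(0.3848451) = 747.3368 km
v = sqrt(mu/r) = 7392.6369 m/s = 7.3926 km/s
strips/day = v*86400/40075 = 7.3926*86400/40075 = 15.9382
coverage/day = strips * swath = 15.9382 * 747.3368 = 11911.2115 km
revisit = 40075 / 11911.2115 = 3.3645 days

3.3645 days


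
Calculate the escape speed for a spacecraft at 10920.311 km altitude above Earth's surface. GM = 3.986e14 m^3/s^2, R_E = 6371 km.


r = 6371.0 + 10920.311 = 17291.3110 km = 1.7291311e+07 m
v_esc = sqrt(2*mu/r) = sqrt(2*3.986e14 / 1.7291311e+07)
v_esc = 6789.9986 m/s = 6.7900 km/s

6.7900 km/s


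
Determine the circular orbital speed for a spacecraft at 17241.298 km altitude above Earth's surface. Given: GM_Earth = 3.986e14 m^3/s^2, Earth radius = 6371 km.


r = R_E + alt = 6371.0 + 17241.298 = 23612.2980 km = 2.3612298e+07 m
v = sqrt(mu/r) = sqrt(3.986e14 / 2.3612298e+07) = 4108.6535 m/s = 4.1087 km/s

4.1087 km/s


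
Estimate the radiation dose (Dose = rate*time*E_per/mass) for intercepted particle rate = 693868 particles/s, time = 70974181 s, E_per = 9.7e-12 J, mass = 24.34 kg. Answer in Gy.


Total energy deposited = rate * time * E_per
  = 693868 * 70974181 * 9.7e-12 = 477.6931 J
Dose = E_total / mass = 477.6931 / 24.34
Dose = 19.6258 Gy

19.6258 Gy


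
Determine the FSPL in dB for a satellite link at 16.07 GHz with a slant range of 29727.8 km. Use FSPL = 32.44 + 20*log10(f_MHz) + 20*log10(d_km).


f = 16.07 GHz = 16070.0000 MHz
d = 29727.8 km
FSPL = 32.44 + 20*log10(16070.0000) + 20*log10(29727.8)
FSPL = 32.44 + 84.1203 + 89.4633
FSPL = 206.0236 dB

206.0236 dB


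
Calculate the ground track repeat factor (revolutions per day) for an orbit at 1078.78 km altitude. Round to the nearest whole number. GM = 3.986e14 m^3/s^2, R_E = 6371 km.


r = 7.44978e+06 m
T = 2*pi*sqrt(r^3/mu) = 6399.2104 s = 106.6535 min
revs/day = 1440 / 106.6535 = 13.5017
Rounded: 14 revolutions per day

14 revolutions per day


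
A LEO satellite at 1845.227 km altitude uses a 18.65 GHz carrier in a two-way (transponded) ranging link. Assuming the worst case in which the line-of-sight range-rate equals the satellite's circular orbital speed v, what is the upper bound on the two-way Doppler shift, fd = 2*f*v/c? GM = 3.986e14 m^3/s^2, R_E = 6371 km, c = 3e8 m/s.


r = 8.216227e+06 m
v = sqrt(mu/r) = 6965.1814 m/s (worst-case radial velocity)
f = 18.65 GHz = 1.865e+10 Hz
fd = 2*f*v/c = 2*1.865e+10*6965.1814/3.0e+08
fd = 866004.2223 Hz

866004.2223 Hz


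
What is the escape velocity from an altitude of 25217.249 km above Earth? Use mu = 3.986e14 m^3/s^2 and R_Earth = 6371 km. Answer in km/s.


r = 6371.0 + 25217.249 = 31588.2490 km = 3.1588249e+07 m
v_esc = sqrt(2*mu/r) = sqrt(2*3.986e14 / 3.1588249e+07)
v_esc = 5023.6673 m/s = 5.0237 km/s

5.0237 km/s


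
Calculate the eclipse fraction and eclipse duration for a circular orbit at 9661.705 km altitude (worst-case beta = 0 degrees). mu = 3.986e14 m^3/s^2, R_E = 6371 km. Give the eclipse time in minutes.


r = 16032.7050 km
T = 336.7210 min
Eclipse fraction = arcsin(R_E/r)/pi = arcsin(6371.0000/16032.7050)/pi
= arcsin(0.3973752)/pi = 0.1300789
Eclipse duration = 0.1300789 * 336.7210 = 43.8003 min

43.8003 minutes


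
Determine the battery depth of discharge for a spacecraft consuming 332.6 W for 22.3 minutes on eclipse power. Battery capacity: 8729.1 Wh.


E_used = P * t / 60 = 332.6 * 22.3 / 60 = 123.6163 Wh
DOD = E_used / E_total * 100 = 123.6163 / 8729.1 * 100
DOD = 1.4161 %

1.4161 %


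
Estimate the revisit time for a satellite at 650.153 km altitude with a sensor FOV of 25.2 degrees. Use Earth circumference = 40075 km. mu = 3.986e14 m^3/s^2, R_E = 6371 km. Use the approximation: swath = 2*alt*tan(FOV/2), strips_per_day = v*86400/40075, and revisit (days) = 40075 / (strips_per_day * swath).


swath = 2*650.153*tan(0.2199115) = 290.6528 km
v = sqrt(mu/r) = 7534.6733 m/s = 7.5347 km/s
strips/day = v*86400/40075 = 7.5347*86400/40075 = 16.2444
coverage/day = strips * swath = 16.2444 * 290.6528 = 4721.4913 km
revisit = 40075 / 4721.4913 = 8.4878 days

8.4878 days


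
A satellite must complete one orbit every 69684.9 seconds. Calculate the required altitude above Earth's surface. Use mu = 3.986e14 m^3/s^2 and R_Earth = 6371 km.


T = 69684.9 s
r = (mu*T^2/(4*pi^2))^(1/3) = (3.986e14 * 69684.9^2 / (4*pi^2))^(1/3)
r = 3.6600328e+07 m = 36600.3277 km
alt = r - R_E = 36600.3277 - 6371 = 30229.3277 km

30229.3277 km


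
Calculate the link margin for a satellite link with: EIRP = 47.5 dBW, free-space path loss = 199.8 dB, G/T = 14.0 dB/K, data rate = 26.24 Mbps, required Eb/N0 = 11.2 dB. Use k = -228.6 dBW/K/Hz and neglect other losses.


C/N0 = EIRP - FSPL + G/T - k = 47.5 - 199.8 + 14.0 - (-228.6)
C/N0 = 90.3000 dB-Hz
R_b = 26.24 Mbps = 2.624e+07 bps -> 10*log10(R_b) = 74.1896 dB-Hz
Eb/N0 = C/N0 - 10*log10(R_b) = 90.3000 - 74.1896 = 16.1104 dB
Margin = Eb/N0 - Eb/N0_req = 16.1104 - 11.2 = 4.9104 dB (link closes)

4.9104 dB


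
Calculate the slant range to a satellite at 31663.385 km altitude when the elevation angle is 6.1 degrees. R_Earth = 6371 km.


h = 31663.385 km, el = 6.1 deg
d = -R_E*sin(el) + sqrt((R_E*sin(el))^2 + 2*R_E*h + h^2)
d = -6371.0000*sin(0.1064651) + sqrt((6371.0000*0.1062641)^2 + 2*6371.0000*31663.385 + 31663.385^2)
d = 36826.1000 km

36826.1000 km


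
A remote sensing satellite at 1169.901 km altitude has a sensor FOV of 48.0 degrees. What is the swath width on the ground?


FOV = 48.0 deg = 0.837758 rad
swath = 2 * alt * tan(FOV/2) = 2 * 1169.901 * tan(0.418879)
swath = 2 * 1169.901 * 0.4452287
swath = 1041.7470 km

1041.7470 km


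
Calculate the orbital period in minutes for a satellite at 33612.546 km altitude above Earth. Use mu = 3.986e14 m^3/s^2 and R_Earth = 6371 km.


r = 39983.5460 km = 3.9983546e+07 m
T = 2*pi*sqrt(r^3/mu) = 2*pi*sqrt(6.3921053e+22 / 3.986e14)
T = 79567.0364 s = 1326.1173 min

1326.1173 minutes


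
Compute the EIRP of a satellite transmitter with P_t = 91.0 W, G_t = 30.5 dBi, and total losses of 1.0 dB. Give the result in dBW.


Pt = 91.0 W = 19.5904 dBW
EIRP = Pt_dBW + Gt - losses = 19.5904 + 30.5 - 1.0 = 49.0904 dBW

49.0904 dBW


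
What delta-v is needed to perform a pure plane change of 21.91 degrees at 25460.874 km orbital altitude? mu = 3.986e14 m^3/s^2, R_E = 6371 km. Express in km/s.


r = 31831.8740 km = 3.1831874e+07 m
V = sqrt(mu/r) = 3538.6495 m/s
di = 21.91 deg = 0.3824016 rad
dV = 2*V*sin(di/2) = 2*3538.6495*sin(0.1912008)
dV = 1344.9555 m/s = 1.3450 km/s

1.3450 km/s


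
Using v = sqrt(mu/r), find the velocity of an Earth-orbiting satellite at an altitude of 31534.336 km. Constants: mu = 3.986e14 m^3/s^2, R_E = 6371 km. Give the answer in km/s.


r = R_E + alt = 6371.0 + 31534.336 = 37905.3360 km = 3.7905336e+07 m
v = sqrt(mu/r) = sqrt(3.986e14 / 3.7905336e+07) = 3242.7874 m/s = 3.2428 km/s

3.2428 km/s


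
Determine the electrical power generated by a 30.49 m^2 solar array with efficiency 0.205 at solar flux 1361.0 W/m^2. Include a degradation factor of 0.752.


P = area * eta * S * degradation
P = 30.49 * 0.205 * 1361.0 * 0.752
P = 6397.1606 W

6397.1606 W
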